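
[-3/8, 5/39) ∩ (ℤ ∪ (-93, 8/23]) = [-3/8, 5/39) ∪ {0}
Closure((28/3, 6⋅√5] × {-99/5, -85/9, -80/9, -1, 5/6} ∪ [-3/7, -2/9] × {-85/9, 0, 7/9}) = ([-3/7, -2/9] × {-85/9, 0, 7/9}) ∪ ([28/3, 6⋅√5] × {-99/5, -85/9, -80/9, -1, 5/6})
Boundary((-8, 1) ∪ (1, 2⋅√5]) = {-8, 1, 2⋅√5}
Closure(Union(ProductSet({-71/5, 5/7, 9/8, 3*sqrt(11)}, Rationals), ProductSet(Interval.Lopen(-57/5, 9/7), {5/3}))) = Union(ProductSet({-71/5, 5/7, 9/8, 3*sqrt(11)}, Reals), ProductSet(Interval(-57/5, 9/7), {5/3}))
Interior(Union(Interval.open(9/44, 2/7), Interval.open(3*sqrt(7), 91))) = Union(Interval.open(9/44, 2/7), Interval.open(3*sqrt(7), 91))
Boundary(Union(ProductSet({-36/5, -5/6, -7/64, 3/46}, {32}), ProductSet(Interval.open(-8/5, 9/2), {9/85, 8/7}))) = Union(ProductSet({-36/5, -5/6, -7/64, 3/46}, {32}), ProductSet(Interval(-8/5, 9/2), {9/85, 8/7}))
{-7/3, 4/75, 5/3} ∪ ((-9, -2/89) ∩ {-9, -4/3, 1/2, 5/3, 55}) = {-7/3, -4/3, 4/75, 5/3}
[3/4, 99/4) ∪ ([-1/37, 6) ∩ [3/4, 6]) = [3/4, 99/4)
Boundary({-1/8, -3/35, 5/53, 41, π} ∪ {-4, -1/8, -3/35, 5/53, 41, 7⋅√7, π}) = {-4, -1/8, -3/35, 5/53, 41, 7⋅√7, π}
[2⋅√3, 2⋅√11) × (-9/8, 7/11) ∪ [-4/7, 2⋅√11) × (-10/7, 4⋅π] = [-4/7, 2⋅√11) × (-10/7, 4⋅π]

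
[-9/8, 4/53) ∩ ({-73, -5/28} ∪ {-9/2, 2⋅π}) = {-5/28}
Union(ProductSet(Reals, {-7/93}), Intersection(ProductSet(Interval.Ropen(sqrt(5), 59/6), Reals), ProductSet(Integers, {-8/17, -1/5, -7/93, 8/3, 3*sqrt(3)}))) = Union(ProductSet(Range(3, 10, 1), {-8/17, -1/5, -7/93, 8/3, 3*sqrt(3)}), ProductSet(Reals, {-7/93}))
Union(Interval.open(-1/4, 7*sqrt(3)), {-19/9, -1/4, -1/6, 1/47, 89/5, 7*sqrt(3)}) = Union({-19/9, 89/5}, Interval(-1/4, 7*sqrt(3)))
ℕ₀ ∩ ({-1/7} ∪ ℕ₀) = ℕ₀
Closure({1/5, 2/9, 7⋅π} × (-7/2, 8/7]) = {1/5, 2/9, 7⋅π} × [-7/2, 8/7]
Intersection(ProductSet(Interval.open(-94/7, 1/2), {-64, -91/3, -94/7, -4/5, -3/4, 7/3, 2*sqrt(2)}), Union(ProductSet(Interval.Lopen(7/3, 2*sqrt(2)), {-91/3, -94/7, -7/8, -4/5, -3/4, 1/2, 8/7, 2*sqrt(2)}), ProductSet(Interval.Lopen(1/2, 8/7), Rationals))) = EmptySet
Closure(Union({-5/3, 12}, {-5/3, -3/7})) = {-5/3, -3/7, 12}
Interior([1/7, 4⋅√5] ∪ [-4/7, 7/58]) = (-4/7, 7/58) ∪ (1/7, 4⋅√5)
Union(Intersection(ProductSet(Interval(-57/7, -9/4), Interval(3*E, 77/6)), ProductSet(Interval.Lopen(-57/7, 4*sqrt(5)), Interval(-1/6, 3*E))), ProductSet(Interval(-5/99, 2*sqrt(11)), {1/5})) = Union(ProductSet(Interval.Lopen(-57/7, -9/4), {3*E}), ProductSet(Interval(-5/99, 2*sqrt(11)), {1/5}))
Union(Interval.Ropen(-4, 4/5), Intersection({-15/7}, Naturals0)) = Interval.Ropen(-4, 4/5)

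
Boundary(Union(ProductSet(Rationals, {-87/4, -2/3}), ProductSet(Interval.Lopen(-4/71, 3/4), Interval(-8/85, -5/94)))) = Union(ProductSet({-4/71, 3/4}, Interval(-8/85, -5/94)), ProductSet(Interval(-4/71, 3/4), {-8/85, -5/94}), ProductSet(Reals, {-87/4, -2/3}))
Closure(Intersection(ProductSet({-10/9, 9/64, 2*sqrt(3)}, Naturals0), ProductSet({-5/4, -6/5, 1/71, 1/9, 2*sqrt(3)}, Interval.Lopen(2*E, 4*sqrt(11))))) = ProductSet({2*sqrt(3)}, Range(6, 14, 1))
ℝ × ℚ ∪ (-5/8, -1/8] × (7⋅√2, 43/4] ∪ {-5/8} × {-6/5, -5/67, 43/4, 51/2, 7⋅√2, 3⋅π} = (ℝ × ℚ) ∪ ((-5/8, -1/8] × (7⋅√2, 43/4]) ∪ ({-5/8} × {-6/5, -5/67, 43/4, 51/2, 7⋅√2, 3⋅π})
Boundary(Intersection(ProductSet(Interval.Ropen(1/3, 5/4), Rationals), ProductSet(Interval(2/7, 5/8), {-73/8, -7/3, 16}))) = ProductSet(Interval(1/3, 5/8), {-73/8, -7/3, 16})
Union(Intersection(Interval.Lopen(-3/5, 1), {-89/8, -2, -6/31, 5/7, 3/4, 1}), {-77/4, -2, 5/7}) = {-77/4, -2, -6/31, 5/7, 3/4, 1}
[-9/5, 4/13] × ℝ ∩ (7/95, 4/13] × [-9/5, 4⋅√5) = (7/95, 4/13] × [-9/5, 4⋅√5)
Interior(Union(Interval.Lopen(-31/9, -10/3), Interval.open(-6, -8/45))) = Interval.open(-6, -8/45)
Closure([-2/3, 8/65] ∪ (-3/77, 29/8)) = [-2/3, 29/8]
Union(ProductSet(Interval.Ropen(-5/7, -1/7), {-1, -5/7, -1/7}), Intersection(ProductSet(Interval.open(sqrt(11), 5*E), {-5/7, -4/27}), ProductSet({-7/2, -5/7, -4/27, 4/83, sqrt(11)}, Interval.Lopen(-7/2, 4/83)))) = ProductSet(Interval.Ropen(-5/7, -1/7), {-1, -5/7, -1/7})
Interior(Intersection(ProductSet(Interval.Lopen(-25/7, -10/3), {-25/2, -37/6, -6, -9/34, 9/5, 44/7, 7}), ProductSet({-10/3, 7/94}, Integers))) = EmptySet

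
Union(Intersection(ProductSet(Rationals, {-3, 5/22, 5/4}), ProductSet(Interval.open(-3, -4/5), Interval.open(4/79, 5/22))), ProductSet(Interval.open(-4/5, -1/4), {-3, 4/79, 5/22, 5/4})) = ProductSet(Interval.open(-4/5, -1/4), {-3, 4/79, 5/22, 5/4})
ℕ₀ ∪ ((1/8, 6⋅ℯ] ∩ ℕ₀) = ℕ₀ ∪ {1, 2, …, 16}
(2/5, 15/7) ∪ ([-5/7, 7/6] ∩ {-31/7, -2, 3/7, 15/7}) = (2/5, 15/7)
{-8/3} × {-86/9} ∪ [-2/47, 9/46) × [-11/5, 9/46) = ({-8/3} × {-86/9}) ∪ ([-2/47, 9/46) × [-11/5, 9/46))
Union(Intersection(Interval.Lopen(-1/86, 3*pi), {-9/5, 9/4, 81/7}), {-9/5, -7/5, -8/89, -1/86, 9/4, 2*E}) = {-9/5, -7/5, -8/89, -1/86, 9/4, 2*E}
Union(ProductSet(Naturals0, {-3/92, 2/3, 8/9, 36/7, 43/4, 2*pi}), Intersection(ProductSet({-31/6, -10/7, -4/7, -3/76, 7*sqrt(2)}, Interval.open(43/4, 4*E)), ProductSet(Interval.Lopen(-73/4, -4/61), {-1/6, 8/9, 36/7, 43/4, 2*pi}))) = ProductSet(Naturals0, {-3/92, 2/3, 8/9, 36/7, 43/4, 2*pi})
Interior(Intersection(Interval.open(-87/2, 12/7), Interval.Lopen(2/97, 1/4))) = Interval.open(2/97, 1/4)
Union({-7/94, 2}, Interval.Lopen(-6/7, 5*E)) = Interval.Lopen(-6/7, 5*E)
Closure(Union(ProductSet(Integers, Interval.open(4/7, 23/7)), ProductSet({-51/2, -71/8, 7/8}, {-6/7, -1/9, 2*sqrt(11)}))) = Union(ProductSet({-51/2, -71/8, 7/8}, {-6/7, -1/9, 2*sqrt(11)}), ProductSet(Integers, Interval(4/7, 23/7)))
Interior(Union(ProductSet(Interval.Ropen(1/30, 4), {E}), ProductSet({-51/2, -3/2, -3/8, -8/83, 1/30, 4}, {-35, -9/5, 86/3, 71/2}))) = EmptySet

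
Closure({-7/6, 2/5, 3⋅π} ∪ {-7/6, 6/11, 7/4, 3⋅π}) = {-7/6, 2/5, 6/11, 7/4, 3⋅π}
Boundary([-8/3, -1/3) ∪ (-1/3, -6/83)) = {-8/3, -1/3, -6/83}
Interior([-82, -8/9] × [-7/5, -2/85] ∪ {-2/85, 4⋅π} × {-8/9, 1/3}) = (-82, -8/9) × (-7/5, -2/85)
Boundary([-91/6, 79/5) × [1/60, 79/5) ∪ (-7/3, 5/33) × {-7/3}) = ([-7/3, 5/33] × {-7/3}) ∪ ({-91/6, 79/5} × [1/60, 79/5]) ∪ ([-91/6, 79/5] × {1/60, 79/5})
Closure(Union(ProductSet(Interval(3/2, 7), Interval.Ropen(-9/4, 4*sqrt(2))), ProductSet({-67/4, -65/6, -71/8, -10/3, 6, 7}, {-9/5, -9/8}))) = Union(ProductSet({-67/4, -65/6, -71/8, -10/3, 6, 7}, {-9/5, -9/8}), ProductSet(Interval(3/2, 7), Interval(-9/4, 4*sqrt(2))))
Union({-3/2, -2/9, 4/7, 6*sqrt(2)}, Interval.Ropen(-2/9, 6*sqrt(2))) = Union({-3/2}, Interval(-2/9, 6*sqrt(2)))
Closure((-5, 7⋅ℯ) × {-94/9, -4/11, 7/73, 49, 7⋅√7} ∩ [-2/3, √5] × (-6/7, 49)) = [-2/3, √5] × {-4/11, 7/73, 7⋅√7}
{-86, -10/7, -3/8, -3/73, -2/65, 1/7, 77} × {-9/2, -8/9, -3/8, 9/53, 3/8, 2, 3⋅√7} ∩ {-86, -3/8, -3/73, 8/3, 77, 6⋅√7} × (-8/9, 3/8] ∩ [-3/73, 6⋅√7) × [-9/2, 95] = {-3/73} × {-3/8, 9/53, 3/8}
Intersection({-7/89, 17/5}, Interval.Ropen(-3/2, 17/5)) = {-7/89}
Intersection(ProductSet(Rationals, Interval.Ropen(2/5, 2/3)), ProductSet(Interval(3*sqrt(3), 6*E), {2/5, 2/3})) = ProductSet(Intersection(Interval(3*sqrt(3), 6*E), Rationals), {2/5})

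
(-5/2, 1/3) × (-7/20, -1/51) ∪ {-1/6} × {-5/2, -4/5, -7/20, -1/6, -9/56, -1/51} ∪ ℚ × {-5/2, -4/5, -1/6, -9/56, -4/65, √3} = ({-1/6} × {-5/2, -4/5, -7/20, -1/6, -9/56, -1/51}) ∪ ((-5/2, 1/3) × (-7/20, -1/51)) ∪ (ℚ × {-5/2, -4/5, -1/6, -9/56, -4/65, √3})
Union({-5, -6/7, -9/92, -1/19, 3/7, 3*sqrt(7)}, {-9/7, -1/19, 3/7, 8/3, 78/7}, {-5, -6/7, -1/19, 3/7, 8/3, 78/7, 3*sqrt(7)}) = {-5, -9/7, -6/7, -9/92, -1/19, 3/7, 8/3, 78/7, 3*sqrt(7)}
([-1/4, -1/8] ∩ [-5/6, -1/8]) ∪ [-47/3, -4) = [-47/3, -4) ∪ [-1/4, -1/8]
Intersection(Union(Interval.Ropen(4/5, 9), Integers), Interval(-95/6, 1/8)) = Range(-15, 1, 1)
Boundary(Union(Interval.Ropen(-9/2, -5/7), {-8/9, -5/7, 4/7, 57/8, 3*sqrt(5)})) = {-9/2, -5/7, 4/7, 57/8, 3*sqrt(5)}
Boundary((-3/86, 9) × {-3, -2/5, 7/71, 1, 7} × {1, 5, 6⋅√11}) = [-3/86, 9] × {-3, -2/5, 7/71, 1, 7} × {1, 5, 6⋅√11}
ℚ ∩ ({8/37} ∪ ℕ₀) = ℕ₀ ∪ {8/37}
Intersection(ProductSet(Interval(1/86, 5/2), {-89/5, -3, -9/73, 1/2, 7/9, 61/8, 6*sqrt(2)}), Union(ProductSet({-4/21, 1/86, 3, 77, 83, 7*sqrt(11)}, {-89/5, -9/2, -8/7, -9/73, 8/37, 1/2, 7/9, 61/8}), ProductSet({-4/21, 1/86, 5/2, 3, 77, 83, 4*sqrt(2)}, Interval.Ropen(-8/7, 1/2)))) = Union(ProductSet({1/86}, {-89/5, -9/73, 1/2, 7/9, 61/8}), ProductSet({1/86, 5/2}, {-9/73}))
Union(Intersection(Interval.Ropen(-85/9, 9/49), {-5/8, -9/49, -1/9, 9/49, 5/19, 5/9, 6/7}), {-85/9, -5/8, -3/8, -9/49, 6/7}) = {-85/9, -5/8, -3/8, -9/49, -1/9, 6/7}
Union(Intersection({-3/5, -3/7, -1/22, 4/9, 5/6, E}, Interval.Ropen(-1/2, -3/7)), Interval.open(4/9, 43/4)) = Interval.open(4/9, 43/4)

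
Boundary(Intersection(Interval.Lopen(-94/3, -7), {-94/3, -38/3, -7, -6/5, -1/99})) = {-38/3, -7}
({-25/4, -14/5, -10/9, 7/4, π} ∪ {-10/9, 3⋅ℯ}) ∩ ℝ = {-25/4, -14/5, -10/9, 7/4, 3⋅ℯ, π}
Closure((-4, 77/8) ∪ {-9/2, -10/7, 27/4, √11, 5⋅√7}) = {-9/2, 5⋅√7} ∪ [-4, 77/8]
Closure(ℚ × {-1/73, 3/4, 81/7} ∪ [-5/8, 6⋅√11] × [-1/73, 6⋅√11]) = (ℝ × {-1/73}) ∪ ([-5/8, 6⋅√11] × [-1/73, 6⋅√11]) ∪ ((ℚ ∪ (-∞, -5/8] ∪ [6⋅√11, ∞)) × {-1/73, 3/4, 81/7})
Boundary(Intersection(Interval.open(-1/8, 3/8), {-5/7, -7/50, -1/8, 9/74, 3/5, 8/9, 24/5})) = {9/74}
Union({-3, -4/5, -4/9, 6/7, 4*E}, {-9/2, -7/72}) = {-9/2, -3, -4/5, -4/9, -7/72, 6/7, 4*E}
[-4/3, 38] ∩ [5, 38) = [5, 38)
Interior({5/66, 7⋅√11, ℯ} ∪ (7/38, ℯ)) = (7/38, ℯ)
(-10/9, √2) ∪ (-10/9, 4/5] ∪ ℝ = (-∞, ∞)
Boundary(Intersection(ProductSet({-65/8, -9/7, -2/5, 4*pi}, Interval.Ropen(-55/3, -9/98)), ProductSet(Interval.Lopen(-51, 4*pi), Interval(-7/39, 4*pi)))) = ProductSet({-65/8, -9/7, -2/5, 4*pi}, Interval(-7/39, -9/98))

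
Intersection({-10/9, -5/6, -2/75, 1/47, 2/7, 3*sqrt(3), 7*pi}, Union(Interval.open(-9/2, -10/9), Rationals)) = {-10/9, -5/6, -2/75, 1/47, 2/7}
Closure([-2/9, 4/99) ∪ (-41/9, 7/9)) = [-41/9, 7/9]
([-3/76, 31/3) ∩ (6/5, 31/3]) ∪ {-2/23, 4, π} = {-2/23} ∪ (6/5, 31/3)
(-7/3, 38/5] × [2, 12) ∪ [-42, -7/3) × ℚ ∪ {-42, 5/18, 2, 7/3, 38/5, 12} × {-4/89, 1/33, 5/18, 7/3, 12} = ([-42, -7/3) × ℚ) ∪ ((-7/3, 38/5] × [2, 12)) ∪ ({-42, 5/18, 2, 7/3, 38/5, 12} × {-4/89, 1/33, 5/18, 7/3, 12})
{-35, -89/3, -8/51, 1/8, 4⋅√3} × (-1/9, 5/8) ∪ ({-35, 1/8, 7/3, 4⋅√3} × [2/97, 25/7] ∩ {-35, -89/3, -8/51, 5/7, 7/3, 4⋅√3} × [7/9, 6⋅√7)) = ({-35, 7/3, 4⋅√3} × [7/9, 25/7]) ∪ ({-35, -89/3, -8/51, 1/8, 4⋅√3} × (-1/9, 5/8))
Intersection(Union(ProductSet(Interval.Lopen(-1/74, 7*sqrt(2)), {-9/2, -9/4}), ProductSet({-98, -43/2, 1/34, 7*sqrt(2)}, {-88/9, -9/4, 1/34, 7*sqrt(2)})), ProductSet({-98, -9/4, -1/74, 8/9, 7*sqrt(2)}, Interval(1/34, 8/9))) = ProductSet({-98, 7*sqrt(2)}, {1/34})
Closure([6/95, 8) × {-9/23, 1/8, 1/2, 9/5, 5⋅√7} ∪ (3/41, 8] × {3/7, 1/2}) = ([3/41, 8] × {3/7, 1/2}) ∪ ([6/95, 8] × {-9/23, 1/8, 1/2, 9/5, 5⋅√7})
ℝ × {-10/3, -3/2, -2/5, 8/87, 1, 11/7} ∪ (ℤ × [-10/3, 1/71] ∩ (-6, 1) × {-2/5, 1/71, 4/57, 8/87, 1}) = ({-5, -4, …, 0} × {-2/5, 1/71}) ∪ (ℝ × {-10/3, -3/2, -2/5, 8/87, 1, 11/7})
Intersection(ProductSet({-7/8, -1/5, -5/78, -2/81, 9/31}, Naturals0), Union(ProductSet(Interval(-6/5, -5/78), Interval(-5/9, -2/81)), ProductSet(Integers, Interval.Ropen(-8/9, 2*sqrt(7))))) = EmptySet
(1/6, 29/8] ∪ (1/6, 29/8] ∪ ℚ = ℚ ∪ [1/6, 29/8]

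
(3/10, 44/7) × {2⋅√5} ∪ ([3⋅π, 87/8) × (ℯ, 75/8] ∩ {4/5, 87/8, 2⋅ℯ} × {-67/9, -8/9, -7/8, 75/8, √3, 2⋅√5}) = (3/10, 44/7) × {2⋅√5}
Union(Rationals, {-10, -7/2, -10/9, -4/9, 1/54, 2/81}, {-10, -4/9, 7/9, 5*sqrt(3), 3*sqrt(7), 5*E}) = Union({5*sqrt(3), 3*sqrt(7), 5*E}, Rationals)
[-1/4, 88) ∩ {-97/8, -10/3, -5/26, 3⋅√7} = {-5/26, 3⋅√7}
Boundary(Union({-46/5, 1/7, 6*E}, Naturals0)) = Union({-46/5, 1/7, 6*E}, Naturals0)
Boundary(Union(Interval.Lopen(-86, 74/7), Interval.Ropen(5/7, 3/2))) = {-86, 74/7}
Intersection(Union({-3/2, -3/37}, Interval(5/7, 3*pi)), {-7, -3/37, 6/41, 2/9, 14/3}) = {-3/37, 14/3}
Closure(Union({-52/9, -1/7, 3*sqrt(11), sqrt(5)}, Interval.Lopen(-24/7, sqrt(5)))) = Union({-52/9, 3*sqrt(11)}, Interval(-24/7, sqrt(5)))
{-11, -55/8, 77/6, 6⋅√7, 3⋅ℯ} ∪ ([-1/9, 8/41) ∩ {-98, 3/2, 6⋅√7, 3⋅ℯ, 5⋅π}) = {-11, -55/8, 77/6, 6⋅√7, 3⋅ℯ}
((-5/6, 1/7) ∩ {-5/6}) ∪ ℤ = ℤ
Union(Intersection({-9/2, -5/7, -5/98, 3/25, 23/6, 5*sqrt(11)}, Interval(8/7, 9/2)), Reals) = Reals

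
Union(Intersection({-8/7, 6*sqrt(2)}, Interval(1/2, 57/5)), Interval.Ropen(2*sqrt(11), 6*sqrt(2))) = Interval(2*sqrt(11), 6*sqrt(2))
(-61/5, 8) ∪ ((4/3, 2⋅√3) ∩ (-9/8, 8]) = (-61/5, 8)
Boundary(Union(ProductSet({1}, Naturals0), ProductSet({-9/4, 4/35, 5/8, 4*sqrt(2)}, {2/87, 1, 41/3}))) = Union(ProductSet({1}, Naturals0), ProductSet({-9/4, 4/35, 5/8, 4*sqrt(2)}, {2/87, 1, 41/3}))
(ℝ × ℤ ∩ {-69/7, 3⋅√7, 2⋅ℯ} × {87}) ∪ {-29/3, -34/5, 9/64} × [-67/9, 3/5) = ({-29/3, -34/5, 9/64} × [-67/9, 3/5)) ∪ ({-69/7, 3⋅√7, 2⋅ℯ} × {87})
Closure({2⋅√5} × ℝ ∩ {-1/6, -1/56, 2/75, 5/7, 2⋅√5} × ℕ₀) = {2⋅√5} × ℕ₀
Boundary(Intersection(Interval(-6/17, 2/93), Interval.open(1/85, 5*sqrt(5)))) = {1/85, 2/93}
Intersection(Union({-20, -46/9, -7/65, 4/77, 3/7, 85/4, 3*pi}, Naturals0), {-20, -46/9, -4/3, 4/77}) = {-20, -46/9, 4/77}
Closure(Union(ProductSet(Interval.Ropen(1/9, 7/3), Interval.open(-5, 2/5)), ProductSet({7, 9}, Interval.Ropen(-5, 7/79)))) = Union(ProductSet({1/9, 7/3}, Interval(-5, 2/5)), ProductSet({7, 9}, Interval(-5, 7/79)), ProductSet(Interval(1/9, 7/3), {-5, 2/5}), ProductSet(Interval.Ropen(1/9, 7/3), Interval.open(-5, 2/5)))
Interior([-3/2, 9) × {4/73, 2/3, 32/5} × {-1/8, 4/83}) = ∅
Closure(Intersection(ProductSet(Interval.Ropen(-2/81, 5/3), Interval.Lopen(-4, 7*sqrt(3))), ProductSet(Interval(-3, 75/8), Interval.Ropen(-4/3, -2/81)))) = Union(ProductSet({-2/81, 5/3}, Interval(-4/3, -2/81)), ProductSet(Interval(-2/81, 5/3), {-4/3, -2/81}), ProductSet(Interval.Ropen(-2/81, 5/3), Interval.Ropen(-4/3, -2/81)))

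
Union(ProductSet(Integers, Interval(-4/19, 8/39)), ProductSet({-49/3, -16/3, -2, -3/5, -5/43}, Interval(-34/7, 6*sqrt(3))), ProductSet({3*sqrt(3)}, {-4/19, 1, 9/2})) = Union(ProductSet({3*sqrt(3)}, {-4/19, 1, 9/2}), ProductSet({-49/3, -16/3, -2, -3/5, -5/43}, Interval(-34/7, 6*sqrt(3))), ProductSet(Integers, Interval(-4/19, 8/39)))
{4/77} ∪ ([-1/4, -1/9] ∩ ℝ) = [-1/4, -1/9] ∪ {4/77}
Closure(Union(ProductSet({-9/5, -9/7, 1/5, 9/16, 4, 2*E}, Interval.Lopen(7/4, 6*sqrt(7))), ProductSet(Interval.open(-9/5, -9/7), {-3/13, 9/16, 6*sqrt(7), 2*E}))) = Union(ProductSet({-9/5, -9/7, 1/5, 9/16, 4, 2*E}, Interval(7/4, 6*sqrt(7))), ProductSet(Interval(-9/5, -9/7), {-3/13, 9/16, 6*sqrt(7), 2*E}))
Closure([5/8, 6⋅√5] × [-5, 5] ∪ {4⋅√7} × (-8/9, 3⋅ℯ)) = ({4⋅√7} × (-8/9, 3⋅ℯ]) ∪ ([5/8, 6⋅√5] × [-5, 5])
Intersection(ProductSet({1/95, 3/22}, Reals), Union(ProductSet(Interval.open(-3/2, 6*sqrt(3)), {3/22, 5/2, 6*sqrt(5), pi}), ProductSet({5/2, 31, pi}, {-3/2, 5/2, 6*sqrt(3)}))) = ProductSet({1/95, 3/22}, {3/22, 5/2, 6*sqrt(5), pi})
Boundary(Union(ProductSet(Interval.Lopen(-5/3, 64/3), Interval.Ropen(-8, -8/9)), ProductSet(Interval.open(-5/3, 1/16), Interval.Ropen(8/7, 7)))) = Union(ProductSet({-5/3, 1/16}, Interval(8/7, 7)), ProductSet({-5/3, 64/3}, Interval(-8, -8/9)), ProductSet(Interval(-5/3, 1/16), {8/7, 7}), ProductSet(Interval(-5/3, 64/3), {-8, -8/9}))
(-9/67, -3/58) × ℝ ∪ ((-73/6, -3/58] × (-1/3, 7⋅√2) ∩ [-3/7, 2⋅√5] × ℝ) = ((-9/67, -3/58) × ℝ) ∪ ([-3/7, -3/58] × (-1/3, 7⋅√2))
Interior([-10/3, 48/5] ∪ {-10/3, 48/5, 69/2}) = (-10/3, 48/5)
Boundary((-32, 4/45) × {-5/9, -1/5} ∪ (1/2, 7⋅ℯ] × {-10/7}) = ([-32, 4/45] × {-5/9, -1/5}) ∪ ([1/2, 7⋅ℯ] × {-10/7})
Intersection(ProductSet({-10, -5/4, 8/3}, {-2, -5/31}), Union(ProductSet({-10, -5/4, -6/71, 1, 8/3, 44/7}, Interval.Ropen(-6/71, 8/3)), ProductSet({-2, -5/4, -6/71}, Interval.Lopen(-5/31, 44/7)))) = EmptySet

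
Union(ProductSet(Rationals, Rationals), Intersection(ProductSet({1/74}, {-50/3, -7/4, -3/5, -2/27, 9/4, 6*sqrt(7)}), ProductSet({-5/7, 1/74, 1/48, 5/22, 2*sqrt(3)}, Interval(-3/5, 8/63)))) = ProductSet(Rationals, Rationals)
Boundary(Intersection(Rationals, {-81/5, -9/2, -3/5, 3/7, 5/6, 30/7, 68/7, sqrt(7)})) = {-81/5, -9/2, -3/5, 3/7, 5/6, 30/7, 68/7}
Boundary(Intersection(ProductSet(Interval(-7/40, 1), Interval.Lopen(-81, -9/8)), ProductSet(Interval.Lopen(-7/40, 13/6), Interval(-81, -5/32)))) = Union(ProductSet({-7/40, 1}, Interval(-81, -9/8)), ProductSet(Interval(-7/40, 1), {-81, -9/8}))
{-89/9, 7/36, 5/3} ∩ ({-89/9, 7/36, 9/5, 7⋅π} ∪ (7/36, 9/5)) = {-89/9, 7/36, 5/3}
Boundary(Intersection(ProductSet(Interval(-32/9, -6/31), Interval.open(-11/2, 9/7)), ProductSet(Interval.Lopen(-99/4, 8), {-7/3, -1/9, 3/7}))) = ProductSet(Interval(-32/9, -6/31), {-7/3, -1/9, 3/7})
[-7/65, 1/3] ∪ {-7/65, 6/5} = [-7/65, 1/3] ∪ {6/5}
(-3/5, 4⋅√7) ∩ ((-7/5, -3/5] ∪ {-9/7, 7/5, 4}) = {7/5, 4}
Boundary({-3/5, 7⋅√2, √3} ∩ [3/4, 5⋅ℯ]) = {7⋅√2, √3}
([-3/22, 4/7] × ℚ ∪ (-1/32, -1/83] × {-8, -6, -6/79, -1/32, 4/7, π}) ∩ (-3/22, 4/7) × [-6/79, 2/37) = (-3/22, 4/7) × (ℚ ∩ [-6/79, 2/37))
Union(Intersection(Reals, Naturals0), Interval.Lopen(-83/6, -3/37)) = Union(Interval.Lopen(-83/6, -3/37), Naturals0)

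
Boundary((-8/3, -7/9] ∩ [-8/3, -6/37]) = {-8/3, -7/9}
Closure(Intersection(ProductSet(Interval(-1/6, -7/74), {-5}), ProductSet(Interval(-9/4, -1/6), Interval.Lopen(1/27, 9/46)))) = EmptySet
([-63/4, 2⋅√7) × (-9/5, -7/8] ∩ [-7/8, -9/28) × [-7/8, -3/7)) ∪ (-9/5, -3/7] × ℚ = ((-9/5, -3/7] × ℚ) ∪ ([-7/8, -9/28) × {-7/8})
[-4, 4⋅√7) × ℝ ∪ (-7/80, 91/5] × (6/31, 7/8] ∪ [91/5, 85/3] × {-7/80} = ([91/5, 85/3] × {-7/80}) ∪ ([-4, 4⋅√7) × ℝ) ∪ ((-7/80, 91/5] × (6/31, 7/8])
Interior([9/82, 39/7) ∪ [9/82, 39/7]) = (9/82, 39/7)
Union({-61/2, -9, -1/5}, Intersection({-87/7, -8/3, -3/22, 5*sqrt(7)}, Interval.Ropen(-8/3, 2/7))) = {-61/2, -9, -8/3, -1/5, -3/22}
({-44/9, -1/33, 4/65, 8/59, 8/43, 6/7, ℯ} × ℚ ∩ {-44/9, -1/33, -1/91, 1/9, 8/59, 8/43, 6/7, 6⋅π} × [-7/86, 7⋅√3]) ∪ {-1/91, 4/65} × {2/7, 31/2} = ({-1/91, 4/65} × {2/7, 31/2}) ∪ ({-44/9, -1/33, 8/59, 8/43, 6/7} × (ℚ ∩ [-7/86, 7⋅√3]))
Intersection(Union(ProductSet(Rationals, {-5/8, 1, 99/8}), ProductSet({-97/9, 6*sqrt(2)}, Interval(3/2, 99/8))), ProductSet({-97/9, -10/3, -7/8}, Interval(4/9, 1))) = ProductSet({-97/9, -10/3, -7/8}, {1})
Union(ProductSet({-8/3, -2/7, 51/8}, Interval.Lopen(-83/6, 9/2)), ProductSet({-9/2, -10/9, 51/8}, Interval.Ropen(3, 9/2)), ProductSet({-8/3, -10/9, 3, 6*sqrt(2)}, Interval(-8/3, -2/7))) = Union(ProductSet({-9/2, -10/9, 51/8}, Interval.Ropen(3, 9/2)), ProductSet({-8/3, -2/7, 51/8}, Interval.Lopen(-83/6, 9/2)), ProductSet({-8/3, -10/9, 3, 6*sqrt(2)}, Interval(-8/3, -2/7)))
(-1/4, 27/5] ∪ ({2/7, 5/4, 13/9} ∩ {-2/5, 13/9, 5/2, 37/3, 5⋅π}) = (-1/4, 27/5]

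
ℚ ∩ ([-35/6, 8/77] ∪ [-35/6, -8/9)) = ℚ ∩ [-35/6, 8/77]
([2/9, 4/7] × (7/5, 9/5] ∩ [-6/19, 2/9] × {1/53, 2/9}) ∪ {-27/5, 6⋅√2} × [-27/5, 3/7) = {-27/5, 6⋅√2} × [-27/5, 3/7)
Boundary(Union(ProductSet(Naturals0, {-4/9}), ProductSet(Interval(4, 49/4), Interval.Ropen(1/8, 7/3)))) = Union(ProductSet({4, 49/4}, Interval(1/8, 7/3)), ProductSet(Interval(4, 49/4), {1/8, 7/3}), ProductSet(Union(Complement(Naturals0, Interval.open(4, 49/4)), Naturals0), {-4/9}))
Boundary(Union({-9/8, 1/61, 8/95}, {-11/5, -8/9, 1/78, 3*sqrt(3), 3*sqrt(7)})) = {-11/5, -9/8, -8/9, 1/78, 1/61, 8/95, 3*sqrt(3), 3*sqrt(7)}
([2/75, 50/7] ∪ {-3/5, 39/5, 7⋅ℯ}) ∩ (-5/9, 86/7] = [2/75, 50/7] ∪ {39/5}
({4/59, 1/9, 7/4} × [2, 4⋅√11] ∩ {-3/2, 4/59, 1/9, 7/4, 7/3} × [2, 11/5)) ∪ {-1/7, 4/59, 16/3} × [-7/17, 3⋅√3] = ({4/59, 1/9, 7/4} × [2, 11/5)) ∪ ({-1/7, 4/59, 16/3} × [-7/17, 3⋅√3])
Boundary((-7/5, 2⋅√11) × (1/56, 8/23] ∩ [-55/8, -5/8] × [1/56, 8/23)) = ({-7/5, -5/8} × [1/56, 8/23]) ∪ ([-7/5, -5/8] × {1/56, 8/23})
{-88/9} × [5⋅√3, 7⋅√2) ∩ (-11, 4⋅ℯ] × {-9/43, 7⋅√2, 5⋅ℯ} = ∅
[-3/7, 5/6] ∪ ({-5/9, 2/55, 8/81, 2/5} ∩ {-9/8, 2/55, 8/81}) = [-3/7, 5/6]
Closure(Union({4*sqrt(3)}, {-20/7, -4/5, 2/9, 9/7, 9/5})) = {-20/7, -4/5, 2/9, 9/7, 9/5, 4*sqrt(3)}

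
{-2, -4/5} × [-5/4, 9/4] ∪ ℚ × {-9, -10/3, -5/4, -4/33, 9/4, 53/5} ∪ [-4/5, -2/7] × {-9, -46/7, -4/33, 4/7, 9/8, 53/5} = ({-2, -4/5} × [-5/4, 9/4]) ∪ (ℚ × {-9, -10/3, -5/4, -4/33, 9/4, 53/5}) ∪ ([-4/5, -2/7] × {-9, -46/7, -4/33, 4/7, 9/8, 53/5})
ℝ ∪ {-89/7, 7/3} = ℝ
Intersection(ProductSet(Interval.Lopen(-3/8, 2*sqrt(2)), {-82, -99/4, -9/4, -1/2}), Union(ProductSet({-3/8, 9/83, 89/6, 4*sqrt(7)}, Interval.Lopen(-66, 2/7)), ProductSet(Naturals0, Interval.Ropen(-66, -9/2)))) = Union(ProductSet({9/83}, {-99/4, -9/4, -1/2}), ProductSet(Range(0, 3, 1), {-99/4}))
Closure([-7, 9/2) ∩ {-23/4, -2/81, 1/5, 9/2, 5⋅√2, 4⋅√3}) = {-23/4, -2/81, 1/5}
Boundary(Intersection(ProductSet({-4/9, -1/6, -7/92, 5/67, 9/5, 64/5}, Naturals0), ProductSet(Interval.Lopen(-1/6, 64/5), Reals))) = ProductSet({-7/92, 5/67, 9/5, 64/5}, Naturals0)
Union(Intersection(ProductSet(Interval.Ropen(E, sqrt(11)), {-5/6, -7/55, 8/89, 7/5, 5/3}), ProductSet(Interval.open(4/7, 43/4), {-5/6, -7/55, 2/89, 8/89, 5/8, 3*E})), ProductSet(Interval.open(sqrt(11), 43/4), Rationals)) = Union(ProductSet(Interval.open(sqrt(11), 43/4), Rationals), ProductSet(Interval.Ropen(E, sqrt(11)), {-5/6, -7/55, 8/89}))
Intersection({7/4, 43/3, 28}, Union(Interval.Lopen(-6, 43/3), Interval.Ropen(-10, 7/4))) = {7/4, 43/3}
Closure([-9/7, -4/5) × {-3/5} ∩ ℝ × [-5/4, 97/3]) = [-9/7, -4/5] × {-3/5}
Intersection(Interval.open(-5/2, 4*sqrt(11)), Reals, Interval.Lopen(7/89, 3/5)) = Interval.Lopen(7/89, 3/5)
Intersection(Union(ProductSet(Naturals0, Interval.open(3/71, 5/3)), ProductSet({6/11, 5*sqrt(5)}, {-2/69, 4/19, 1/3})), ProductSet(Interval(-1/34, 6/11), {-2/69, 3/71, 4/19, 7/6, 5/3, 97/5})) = Union(ProductSet({6/11}, {-2/69, 4/19}), ProductSet(Range(0, 1, 1), {4/19, 7/6}))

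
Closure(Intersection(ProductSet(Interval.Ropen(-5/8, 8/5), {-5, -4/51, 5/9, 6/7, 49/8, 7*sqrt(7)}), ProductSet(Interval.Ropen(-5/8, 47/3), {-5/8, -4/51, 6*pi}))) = ProductSet(Interval(-5/8, 8/5), {-4/51})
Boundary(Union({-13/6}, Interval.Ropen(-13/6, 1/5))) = {-13/6, 1/5}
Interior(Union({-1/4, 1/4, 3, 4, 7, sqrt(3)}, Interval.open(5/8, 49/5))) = Interval.open(5/8, 49/5)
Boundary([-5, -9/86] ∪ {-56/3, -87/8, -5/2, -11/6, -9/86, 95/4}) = {-56/3, -87/8, -5, -9/86, 95/4}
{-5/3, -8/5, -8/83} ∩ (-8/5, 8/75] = {-8/83}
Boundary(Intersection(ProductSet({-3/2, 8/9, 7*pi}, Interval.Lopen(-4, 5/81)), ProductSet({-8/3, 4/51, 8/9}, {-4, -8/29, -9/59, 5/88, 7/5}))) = ProductSet({8/9}, {-8/29, -9/59, 5/88})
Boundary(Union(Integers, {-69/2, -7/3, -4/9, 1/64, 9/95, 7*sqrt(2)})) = Union({-69/2, -7/3, -4/9, 1/64, 9/95, 7*sqrt(2)}, Integers)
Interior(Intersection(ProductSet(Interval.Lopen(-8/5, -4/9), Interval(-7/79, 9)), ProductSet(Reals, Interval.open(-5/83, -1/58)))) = ProductSet(Interval.open(-8/5, -4/9), Interval.open(-5/83, -1/58))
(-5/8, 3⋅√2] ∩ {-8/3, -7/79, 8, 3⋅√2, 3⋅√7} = {-7/79, 3⋅√2}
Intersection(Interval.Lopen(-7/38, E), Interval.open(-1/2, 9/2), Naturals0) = Range(0, 3, 1)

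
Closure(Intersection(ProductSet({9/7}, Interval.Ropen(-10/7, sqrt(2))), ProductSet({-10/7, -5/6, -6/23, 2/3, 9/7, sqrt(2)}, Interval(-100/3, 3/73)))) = ProductSet({9/7}, Interval(-10/7, 3/73))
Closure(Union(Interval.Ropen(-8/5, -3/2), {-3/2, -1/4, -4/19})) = Union({-1/4, -4/19}, Interval(-8/5, -3/2))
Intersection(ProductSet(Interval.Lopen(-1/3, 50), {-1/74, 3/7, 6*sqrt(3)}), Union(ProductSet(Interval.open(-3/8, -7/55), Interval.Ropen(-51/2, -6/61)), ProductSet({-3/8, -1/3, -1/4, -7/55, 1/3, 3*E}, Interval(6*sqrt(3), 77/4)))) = ProductSet({-1/4, -7/55, 1/3, 3*E}, {6*sqrt(3)})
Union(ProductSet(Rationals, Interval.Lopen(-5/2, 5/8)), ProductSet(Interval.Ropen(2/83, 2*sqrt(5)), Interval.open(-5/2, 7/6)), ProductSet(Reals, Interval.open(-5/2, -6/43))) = Union(ProductSet(Interval.Ropen(2/83, 2*sqrt(5)), Interval.open(-5/2, 7/6)), ProductSet(Rationals, Interval.Lopen(-5/2, 5/8)), ProductSet(Reals, Interval.open(-5/2, -6/43)))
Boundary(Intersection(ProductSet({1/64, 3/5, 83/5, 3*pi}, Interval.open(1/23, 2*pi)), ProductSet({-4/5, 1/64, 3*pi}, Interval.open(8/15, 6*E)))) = ProductSet({1/64, 3*pi}, Interval(8/15, 2*pi))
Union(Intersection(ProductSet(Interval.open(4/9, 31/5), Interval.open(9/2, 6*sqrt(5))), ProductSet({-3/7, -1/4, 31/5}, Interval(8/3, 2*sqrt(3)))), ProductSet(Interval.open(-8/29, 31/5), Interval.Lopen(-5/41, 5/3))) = ProductSet(Interval.open(-8/29, 31/5), Interval.Lopen(-5/41, 5/3))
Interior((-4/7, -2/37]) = (-4/7, -2/37)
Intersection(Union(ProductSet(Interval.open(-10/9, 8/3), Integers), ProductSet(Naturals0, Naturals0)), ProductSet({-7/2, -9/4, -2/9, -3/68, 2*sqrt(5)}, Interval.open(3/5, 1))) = EmptySet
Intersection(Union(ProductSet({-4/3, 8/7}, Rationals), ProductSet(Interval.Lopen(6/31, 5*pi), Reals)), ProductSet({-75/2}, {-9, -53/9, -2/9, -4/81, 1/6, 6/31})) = EmptySet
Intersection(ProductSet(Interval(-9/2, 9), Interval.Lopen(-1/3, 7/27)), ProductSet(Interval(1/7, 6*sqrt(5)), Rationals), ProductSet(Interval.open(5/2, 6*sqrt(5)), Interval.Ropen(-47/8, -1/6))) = ProductSet(Interval.Lopen(5/2, 9), Intersection(Interval.open(-1/3, -1/6), Rationals))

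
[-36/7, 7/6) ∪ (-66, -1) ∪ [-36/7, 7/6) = (-66, 7/6)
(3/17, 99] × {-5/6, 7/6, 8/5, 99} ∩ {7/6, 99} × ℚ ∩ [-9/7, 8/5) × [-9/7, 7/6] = {7/6} × {-5/6, 7/6}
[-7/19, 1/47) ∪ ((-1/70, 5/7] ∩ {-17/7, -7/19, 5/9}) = [-7/19, 1/47) ∪ {5/9}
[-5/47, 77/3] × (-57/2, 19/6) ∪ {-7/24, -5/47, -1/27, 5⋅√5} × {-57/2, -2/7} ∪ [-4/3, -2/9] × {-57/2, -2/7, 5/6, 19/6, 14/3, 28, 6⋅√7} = ([-5/47, 77/3] × (-57/2, 19/6)) ∪ ({-7/24, -5/47, -1/27, 5⋅√5} × {-57/2, -2/7}) ∪ ([-4/3, -2/9] × {-57/2, -2/7, 5/6, 19/6, 14/3, 28, 6⋅√7})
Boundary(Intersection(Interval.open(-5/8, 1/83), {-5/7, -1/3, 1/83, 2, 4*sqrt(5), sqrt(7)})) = {-1/3}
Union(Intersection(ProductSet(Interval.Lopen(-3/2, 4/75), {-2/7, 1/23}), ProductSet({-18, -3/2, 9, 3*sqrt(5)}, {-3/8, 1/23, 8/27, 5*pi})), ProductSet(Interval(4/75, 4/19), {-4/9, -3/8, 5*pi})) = ProductSet(Interval(4/75, 4/19), {-4/9, -3/8, 5*pi})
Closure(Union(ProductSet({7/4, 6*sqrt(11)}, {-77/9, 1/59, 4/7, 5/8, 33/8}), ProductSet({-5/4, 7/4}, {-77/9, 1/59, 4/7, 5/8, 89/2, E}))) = Union(ProductSet({-5/4, 7/4}, {-77/9, 1/59, 4/7, 5/8, 89/2, E}), ProductSet({7/4, 6*sqrt(11)}, {-77/9, 1/59, 4/7, 5/8, 33/8}))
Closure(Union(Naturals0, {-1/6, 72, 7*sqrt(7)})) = Union({-1/6, 7*sqrt(7)}, Naturals0)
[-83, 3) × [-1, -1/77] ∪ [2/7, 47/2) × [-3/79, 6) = ([-83, 3) × [-1, -1/77]) ∪ ([2/7, 47/2) × [-3/79, 6))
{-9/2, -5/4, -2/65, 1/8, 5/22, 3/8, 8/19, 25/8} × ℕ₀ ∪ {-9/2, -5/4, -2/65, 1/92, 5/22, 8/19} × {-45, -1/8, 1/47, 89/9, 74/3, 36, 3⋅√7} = ({-9/2, -5/4, -2/65, 1/8, 5/22, 3/8, 8/19, 25/8} × ℕ₀) ∪ ({-9/2, -5/4, -2/65, 1/92, 5/22, 8/19} × {-45, -1/8, 1/47, 89/9, 74/3, 36, 3⋅√7})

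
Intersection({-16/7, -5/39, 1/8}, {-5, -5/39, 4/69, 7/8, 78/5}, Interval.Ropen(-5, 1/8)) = {-5/39}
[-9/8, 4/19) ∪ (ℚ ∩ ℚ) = ℚ ∪ [-9/8, 4/19]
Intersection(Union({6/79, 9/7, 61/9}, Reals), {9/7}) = {9/7}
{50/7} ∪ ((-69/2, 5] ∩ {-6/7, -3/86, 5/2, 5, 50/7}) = {-6/7, -3/86, 5/2, 5, 50/7}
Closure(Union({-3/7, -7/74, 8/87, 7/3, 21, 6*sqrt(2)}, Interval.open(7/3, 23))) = Union({-3/7, -7/74, 8/87}, Interval(7/3, 23))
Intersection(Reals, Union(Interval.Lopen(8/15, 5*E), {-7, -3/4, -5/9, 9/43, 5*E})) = Union({-7, -3/4, -5/9, 9/43}, Interval.Lopen(8/15, 5*E))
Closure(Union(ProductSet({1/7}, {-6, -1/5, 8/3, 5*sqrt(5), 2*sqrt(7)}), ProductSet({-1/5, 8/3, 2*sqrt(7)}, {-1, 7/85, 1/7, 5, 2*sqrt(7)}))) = Union(ProductSet({1/7}, {-6, -1/5, 8/3, 5*sqrt(5), 2*sqrt(7)}), ProductSet({-1/5, 8/3, 2*sqrt(7)}, {-1, 7/85, 1/7, 5, 2*sqrt(7)}))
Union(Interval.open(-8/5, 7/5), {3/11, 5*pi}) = Union({5*pi}, Interval.open(-8/5, 7/5))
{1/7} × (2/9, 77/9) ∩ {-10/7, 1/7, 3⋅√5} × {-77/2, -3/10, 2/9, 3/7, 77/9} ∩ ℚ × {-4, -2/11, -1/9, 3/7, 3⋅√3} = {1/7} × {3/7}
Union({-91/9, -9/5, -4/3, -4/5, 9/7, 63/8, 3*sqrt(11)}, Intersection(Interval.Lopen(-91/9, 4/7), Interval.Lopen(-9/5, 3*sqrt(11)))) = Union({-91/9, 9/7, 63/8, 3*sqrt(11)}, Interval(-9/5, 4/7))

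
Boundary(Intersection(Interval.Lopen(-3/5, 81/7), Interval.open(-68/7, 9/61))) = {-3/5, 9/61}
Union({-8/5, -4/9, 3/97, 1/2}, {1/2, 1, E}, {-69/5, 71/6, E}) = {-69/5, -8/5, -4/9, 3/97, 1/2, 1, 71/6, E}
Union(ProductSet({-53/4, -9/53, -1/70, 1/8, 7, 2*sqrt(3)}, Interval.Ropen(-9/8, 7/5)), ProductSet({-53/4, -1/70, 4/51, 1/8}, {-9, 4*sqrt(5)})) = Union(ProductSet({-53/4, -1/70, 4/51, 1/8}, {-9, 4*sqrt(5)}), ProductSet({-53/4, -9/53, -1/70, 1/8, 7, 2*sqrt(3)}, Interval.Ropen(-9/8, 7/5)))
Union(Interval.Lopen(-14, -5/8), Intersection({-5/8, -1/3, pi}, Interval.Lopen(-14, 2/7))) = Union({-1/3}, Interval.Lopen(-14, -5/8))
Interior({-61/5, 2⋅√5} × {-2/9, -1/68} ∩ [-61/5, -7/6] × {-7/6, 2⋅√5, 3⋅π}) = ∅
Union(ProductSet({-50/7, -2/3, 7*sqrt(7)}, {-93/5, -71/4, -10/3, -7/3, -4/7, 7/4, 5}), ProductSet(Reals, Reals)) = ProductSet(Reals, Reals)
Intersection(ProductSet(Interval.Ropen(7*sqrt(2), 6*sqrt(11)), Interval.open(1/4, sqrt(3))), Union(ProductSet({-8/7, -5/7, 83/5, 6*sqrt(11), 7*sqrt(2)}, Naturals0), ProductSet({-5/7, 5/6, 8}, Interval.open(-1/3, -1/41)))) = ProductSet({83/5, 7*sqrt(2)}, Range(1, 2, 1))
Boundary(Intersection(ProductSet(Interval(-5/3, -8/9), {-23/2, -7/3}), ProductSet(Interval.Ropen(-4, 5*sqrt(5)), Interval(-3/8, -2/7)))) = EmptySet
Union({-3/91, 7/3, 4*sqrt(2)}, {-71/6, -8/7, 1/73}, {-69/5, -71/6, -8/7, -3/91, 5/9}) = {-69/5, -71/6, -8/7, -3/91, 1/73, 5/9, 7/3, 4*sqrt(2)}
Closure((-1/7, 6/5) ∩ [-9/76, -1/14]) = [-9/76, -1/14]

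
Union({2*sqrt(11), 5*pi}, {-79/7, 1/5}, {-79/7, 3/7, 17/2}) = {-79/7, 1/5, 3/7, 17/2, 2*sqrt(11), 5*pi}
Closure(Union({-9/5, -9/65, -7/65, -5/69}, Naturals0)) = Union({-9/5, -9/65, -7/65, -5/69}, Naturals0)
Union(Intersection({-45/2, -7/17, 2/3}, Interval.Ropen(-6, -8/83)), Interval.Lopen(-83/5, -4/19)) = Interval.Lopen(-83/5, -4/19)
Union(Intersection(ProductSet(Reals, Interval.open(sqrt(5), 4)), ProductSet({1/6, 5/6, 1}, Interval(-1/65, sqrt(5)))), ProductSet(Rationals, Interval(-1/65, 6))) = ProductSet(Rationals, Interval(-1/65, 6))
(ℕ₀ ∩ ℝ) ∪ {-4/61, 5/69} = {-4/61, 5/69} ∪ ℕ₀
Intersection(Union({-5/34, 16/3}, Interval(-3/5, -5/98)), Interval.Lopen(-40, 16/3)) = Union({16/3}, Interval(-3/5, -5/98))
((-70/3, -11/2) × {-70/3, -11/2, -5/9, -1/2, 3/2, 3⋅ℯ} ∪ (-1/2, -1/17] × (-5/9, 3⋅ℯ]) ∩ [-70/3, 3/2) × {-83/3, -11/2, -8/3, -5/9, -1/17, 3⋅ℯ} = ((-1/2, -1/17] × {-1/17, 3⋅ℯ}) ∪ ((-70/3, -11/2) × {-11/2, -5/9, 3⋅ℯ})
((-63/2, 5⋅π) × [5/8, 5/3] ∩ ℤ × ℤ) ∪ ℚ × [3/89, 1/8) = (ℚ × [3/89, 1/8)) ∪ ({-31, -30, …, 15} × {1})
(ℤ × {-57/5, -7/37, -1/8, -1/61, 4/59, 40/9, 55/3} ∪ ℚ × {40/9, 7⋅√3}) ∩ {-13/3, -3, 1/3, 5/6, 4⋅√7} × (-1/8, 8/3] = {-3} × {-1/61, 4/59}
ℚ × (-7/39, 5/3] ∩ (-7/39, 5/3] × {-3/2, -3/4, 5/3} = (ℚ ∩ (-7/39, 5/3]) × {5/3}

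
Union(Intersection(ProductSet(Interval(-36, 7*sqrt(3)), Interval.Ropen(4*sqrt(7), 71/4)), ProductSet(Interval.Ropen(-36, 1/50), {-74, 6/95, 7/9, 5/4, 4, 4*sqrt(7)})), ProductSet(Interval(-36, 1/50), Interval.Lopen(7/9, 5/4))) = Union(ProductSet(Interval(-36, 1/50), Interval.Lopen(7/9, 5/4)), ProductSet(Interval.Ropen(-36, 1/50), {4*sqrt(7)}))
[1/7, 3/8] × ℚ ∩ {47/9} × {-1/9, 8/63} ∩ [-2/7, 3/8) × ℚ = ∅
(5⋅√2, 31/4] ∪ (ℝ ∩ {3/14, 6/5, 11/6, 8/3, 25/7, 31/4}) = {3/14, 6/5, 11/6, 8/3, 25/7} ∪ (5⋅√2, 31/4]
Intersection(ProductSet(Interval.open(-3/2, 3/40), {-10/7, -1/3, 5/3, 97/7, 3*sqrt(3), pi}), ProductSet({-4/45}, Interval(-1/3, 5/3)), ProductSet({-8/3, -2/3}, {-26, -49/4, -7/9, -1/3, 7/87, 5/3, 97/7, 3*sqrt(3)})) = EmptySet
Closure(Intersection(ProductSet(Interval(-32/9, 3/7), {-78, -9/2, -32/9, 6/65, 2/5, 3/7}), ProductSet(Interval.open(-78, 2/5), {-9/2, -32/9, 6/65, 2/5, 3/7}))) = ProductSet(Interval(-32/9, 2/5), {-9/2, -32/9, 6/65, 2/5, 3/7})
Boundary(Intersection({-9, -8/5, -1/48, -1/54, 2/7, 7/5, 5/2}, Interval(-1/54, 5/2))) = {-1/54, 2/7, 7/5, 5/2}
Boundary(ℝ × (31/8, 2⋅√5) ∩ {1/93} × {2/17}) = ∅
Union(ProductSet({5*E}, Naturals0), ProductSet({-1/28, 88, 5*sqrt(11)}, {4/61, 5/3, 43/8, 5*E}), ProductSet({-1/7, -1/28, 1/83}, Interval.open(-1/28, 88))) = Union(ProductSet({5*E}, Naturals0), ProductSet({-1/7, -1/28, 1/83}, Interval.open(-1/28, 88)), ProductSet({-1/28, 88, 5*sqrt(11)}, {4/61, 5/3, 43/8, 5*E}))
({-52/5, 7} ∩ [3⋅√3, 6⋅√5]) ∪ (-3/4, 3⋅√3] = (-3/4, 3⋅√3] ∪ {7}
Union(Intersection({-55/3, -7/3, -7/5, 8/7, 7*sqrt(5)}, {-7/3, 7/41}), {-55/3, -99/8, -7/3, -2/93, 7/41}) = {-55/3, -99/8, -7/3, -2/93, 7/41}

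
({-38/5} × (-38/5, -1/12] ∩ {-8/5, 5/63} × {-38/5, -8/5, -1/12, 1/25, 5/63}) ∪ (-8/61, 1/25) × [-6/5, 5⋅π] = (-8/61, 1/25) × [-6/5, 5⋅π]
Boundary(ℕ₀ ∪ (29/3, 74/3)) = {29/3, 74/3} ∪ (ℕ₀ \ (29/3, 74/3))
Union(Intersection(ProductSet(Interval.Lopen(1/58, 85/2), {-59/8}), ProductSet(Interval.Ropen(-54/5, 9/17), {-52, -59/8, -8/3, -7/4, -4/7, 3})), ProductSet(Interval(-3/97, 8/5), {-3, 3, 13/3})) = Union(ProductSet(Interval(-3/97, 8/5), {-3, 3, 13/3}), ProductSet(Interval.open(1/58, 9/17), {-59/8}))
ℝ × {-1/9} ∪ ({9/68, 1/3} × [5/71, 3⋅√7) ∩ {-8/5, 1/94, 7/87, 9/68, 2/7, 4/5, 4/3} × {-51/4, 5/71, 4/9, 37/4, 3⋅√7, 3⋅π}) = (ℝ × {-1/9}) ∪ ({9/68} × {5/71, 4/9})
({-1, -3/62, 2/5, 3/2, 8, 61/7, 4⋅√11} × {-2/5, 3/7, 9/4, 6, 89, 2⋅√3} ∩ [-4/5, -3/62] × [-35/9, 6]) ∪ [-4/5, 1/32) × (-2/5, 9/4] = ([-4/5, 1/32) × (-2/5, 9/4]) ∪ ({-3/62} × {-2/5, 3/7, 9/4, 6, 2⋅√3})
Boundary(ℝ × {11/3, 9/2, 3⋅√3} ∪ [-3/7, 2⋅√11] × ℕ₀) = (ℝ × {11/3, 9/2, 3⋅√3}) ∪ ([-3/7, 2⋅√11] × ℕ₀)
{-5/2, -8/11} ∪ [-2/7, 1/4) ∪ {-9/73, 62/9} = {-5/2, -8/11, 62/9} ∪ [-2/7, 1/4)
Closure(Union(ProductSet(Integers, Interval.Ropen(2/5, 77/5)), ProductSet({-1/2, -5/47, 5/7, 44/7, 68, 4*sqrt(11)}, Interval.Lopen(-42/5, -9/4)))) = Union(ProductSet({-1/2, -5/47, 5/7, 44/7, 68, 4*sqrt(11)}, Interval(-42/5, -9/4)), ProductSet(Integers, Interval(2/5, 77/5)))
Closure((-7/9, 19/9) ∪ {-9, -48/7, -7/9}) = {-9, -48/7} ∪ [-7/9, 19/9]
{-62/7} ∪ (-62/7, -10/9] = [-62/7, -10/9]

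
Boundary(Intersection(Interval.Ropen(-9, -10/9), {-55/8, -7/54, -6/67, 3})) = {-55/8}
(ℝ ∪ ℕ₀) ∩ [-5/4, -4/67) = [-5/4, -4/67)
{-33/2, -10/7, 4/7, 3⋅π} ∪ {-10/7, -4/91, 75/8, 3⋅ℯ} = {-33/2, -10/7, -4/91, 4/7, 75/8, 3⋅ℯ, 3⋅π}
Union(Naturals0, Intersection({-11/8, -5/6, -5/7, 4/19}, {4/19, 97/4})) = Union({4/19}, Naturals0)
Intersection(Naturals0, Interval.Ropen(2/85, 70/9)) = Range(1, 8, 1)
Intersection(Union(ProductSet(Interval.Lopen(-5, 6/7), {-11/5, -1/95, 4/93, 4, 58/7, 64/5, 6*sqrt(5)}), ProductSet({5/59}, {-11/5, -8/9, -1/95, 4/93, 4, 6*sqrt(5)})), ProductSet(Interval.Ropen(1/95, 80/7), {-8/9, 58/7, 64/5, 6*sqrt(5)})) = Union(ProductSet({5/59}, {-8/9, 6*sqrt(5)}), ProductSet(Interval(1/95, 6/7), {58/7, 64/5, 6*sqrt(5)}))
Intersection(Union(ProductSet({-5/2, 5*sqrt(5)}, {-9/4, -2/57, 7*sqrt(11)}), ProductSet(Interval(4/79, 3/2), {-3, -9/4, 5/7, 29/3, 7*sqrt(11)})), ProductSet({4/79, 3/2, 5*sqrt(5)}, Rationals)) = Union(ProductSet({5*sqrt(5)}, {-9/4, -2/57}), ProductSet({4/79, 3/2}, {-3, -9/4, 5/7, 29/3}))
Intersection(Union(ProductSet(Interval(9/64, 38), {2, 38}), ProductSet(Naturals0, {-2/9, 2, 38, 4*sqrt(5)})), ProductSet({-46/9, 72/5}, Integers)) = ProductSet({72/5}, {2, 38})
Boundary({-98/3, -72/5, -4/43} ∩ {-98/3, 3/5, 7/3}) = {-98/3}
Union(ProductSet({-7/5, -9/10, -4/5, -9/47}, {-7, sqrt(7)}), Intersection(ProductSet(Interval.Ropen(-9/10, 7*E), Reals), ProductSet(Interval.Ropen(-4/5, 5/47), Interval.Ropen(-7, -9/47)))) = Union(ProductSet({-7/5, -9/10, -4/5, -9/47}, {-7, sqrt(7)}), ProductSet(Interval.Ropen(-4/5, 5/47), Interval.Ropen(-7, -9/47)))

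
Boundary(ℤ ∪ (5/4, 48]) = {5/4} ∪ (ℤ \ (5/4, 48))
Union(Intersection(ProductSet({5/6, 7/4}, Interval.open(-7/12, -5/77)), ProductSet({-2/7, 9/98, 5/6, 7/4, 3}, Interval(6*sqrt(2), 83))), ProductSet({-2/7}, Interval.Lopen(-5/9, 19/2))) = ProductSet({-2/7}, Interval.Lopen(-5/9, 19/2))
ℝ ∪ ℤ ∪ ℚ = ℝ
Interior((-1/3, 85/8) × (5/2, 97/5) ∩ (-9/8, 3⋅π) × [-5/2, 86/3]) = (-1/3, 3⋅π) × (5/2, 97/5)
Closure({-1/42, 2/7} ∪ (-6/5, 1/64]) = [-6/5, 1/64] ∪ {2/7}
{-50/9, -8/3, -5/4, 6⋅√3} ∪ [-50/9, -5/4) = [-50/9, -5/4] ∪ {6⋅√3}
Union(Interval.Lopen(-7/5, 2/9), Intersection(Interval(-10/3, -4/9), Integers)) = Union(Interval.Lopen(-7/5, 2/9), Range(-3, 0, 1))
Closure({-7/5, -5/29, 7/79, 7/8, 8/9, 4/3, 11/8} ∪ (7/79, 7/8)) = {-7/5, -5/29, 8/9, 4/3, 11/8} ∪ [7/79, 7/8]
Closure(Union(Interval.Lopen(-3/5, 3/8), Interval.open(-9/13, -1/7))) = Interval(-9/13, 3/8)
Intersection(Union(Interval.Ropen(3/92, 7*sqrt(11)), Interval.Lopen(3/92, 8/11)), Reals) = Interval.Ropen(3/92, 7*sqrt(11))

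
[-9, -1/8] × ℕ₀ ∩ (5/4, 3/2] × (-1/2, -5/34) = ∅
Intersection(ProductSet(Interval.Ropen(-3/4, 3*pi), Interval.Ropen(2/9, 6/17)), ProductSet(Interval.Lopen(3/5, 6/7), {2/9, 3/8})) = ProductSet(Interval.Lopen(3/5, 6/7), {2/9})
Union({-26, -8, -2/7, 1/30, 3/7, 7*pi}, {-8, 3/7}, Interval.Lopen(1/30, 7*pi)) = Union({-26, -8, -2/7}, Interval(1/30, 7*pi))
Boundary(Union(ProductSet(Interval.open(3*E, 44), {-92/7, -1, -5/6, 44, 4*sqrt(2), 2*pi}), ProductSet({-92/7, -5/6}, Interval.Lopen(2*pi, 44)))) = Union(ProductSet({-92/7, -5/6}, Interval(2*pi, 44)), ProductSet(Interval(3*E, 44), {-92/7, -1, -5/6, 44, 4*sqrt(2), 2*pi}))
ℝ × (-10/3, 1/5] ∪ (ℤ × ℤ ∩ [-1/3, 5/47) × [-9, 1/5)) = (ℝ × (-10/3, 1/5]) ∪ ({0} × {-9, -8, …, 0})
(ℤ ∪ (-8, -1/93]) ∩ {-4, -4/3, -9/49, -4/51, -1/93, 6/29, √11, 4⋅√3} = {-4, -4/3, -9/49, -4/51, -1/93}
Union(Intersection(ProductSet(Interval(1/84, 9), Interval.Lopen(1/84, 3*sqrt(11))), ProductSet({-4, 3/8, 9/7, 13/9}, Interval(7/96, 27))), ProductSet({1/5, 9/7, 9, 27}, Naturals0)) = Union(ProductSet({3/8, 9/7, 13/9}, Interval(7/96, 3*sqrt(11))), ProductSet({1/5, 9/7, 9, 27}, Naturals0))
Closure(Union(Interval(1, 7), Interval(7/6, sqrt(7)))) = Interval(1, 7)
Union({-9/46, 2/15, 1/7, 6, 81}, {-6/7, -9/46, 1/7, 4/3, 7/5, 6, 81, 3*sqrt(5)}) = {-6/7, -9/46, 2/15, 1/7, 4/3, 7/5, 6, 81, 3*sqrt(5)}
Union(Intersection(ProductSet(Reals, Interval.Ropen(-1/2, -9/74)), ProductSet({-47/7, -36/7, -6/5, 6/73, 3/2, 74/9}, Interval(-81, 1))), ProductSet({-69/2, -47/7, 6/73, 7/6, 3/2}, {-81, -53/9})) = Union(ProductSet({-69/2, -47/7, 6/73, 7/6, 3/2}, {-81, -53/9}), ProductSet({-47/7, -36/7, -6/5, 6/73, 3/2, 74/9}, Interval.Ropen(-1/2, -9/74)))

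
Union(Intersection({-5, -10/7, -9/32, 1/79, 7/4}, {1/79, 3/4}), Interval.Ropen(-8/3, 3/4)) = Interval.Ropen(-8/3, 3/4)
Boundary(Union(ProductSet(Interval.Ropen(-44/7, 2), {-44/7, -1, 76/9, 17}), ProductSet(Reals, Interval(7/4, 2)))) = Union(ProductSet(Interval(-44/7, 2), {-44/7, -1, 76/9, 17}), ProductSet(Reals, {7/4, 2}))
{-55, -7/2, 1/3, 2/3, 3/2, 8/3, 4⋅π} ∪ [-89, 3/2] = [-89, 3/2] ∪ {8/3, 4⋅π}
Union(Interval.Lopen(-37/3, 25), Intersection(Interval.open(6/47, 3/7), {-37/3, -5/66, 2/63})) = Interval.Lopen(-37/3, 25)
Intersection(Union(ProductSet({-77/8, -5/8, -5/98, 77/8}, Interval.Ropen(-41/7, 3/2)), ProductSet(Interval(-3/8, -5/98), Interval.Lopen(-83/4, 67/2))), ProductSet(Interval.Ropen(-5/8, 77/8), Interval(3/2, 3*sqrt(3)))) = ProductSet(Interval(-3/8, -5/98), Interval(3/2, 3*sqrt(3)))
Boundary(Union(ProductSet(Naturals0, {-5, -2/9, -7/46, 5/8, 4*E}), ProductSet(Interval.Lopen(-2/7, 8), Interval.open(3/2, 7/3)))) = Union(ProductSet({-2/7, 8}, Interval(3/2, 7/3)), ProductSet(Interval(-2/7, 8), {3/2, 7/3}), ProductSet(Union(Complement(Naturals0, Interval.open(-2/7, 8)), Naturals0), {-5, -2/9, -7/46, 5/8, 4*E}))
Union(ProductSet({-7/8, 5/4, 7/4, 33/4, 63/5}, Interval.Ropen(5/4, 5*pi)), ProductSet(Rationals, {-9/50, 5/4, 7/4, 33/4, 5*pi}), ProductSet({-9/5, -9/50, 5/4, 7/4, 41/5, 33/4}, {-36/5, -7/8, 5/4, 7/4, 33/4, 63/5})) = Union(ProductSet({-7/8, 5/4, 7/4, 33/4, 63/5}, Interval.Ropen(5/4, 5*pi)), ProductSet({-9/5, -9/50, 5/4, 7/4, 41/5, 33/4}, {-36/5, -7/8, 5/4, 7/4, 33/4, 63/5}), ProductSet(Rationals, {-9/50, 5/4, 7/4, 33/4, 5*pi}))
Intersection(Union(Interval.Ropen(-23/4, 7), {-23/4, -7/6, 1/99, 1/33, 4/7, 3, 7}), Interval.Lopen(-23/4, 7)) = Interval.Lopen(-23/4, 7)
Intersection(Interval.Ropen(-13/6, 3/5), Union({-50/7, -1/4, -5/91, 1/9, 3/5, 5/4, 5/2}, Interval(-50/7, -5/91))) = Union({1/9}, Interval(-13/6, -5/91))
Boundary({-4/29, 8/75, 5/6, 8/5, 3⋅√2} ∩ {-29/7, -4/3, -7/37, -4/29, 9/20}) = {-4/29}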